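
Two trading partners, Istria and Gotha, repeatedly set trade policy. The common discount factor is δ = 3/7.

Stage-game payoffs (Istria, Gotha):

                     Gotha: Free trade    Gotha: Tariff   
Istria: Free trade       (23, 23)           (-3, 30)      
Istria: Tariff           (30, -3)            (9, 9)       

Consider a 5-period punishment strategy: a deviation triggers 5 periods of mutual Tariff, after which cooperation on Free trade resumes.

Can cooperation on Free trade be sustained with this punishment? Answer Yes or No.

Comparing payoff streams over the 6 periods until play realigns: cooperate → 23(1+δ+…+δ^5); deviate → 30 + 9(δ+…+δ^5).
Cooperation is sustained iff (23−9)(δ+…+δ^5) ≥ 30−23.
δ+…+δ^5 = 3/7·(1−(3/7)^5)/(1−3/7) = 0.7392, and (30−23)/(23−9) = 0.5000.
0.7392 ≥ 0.5000, so cooperation is sustainable.

Yes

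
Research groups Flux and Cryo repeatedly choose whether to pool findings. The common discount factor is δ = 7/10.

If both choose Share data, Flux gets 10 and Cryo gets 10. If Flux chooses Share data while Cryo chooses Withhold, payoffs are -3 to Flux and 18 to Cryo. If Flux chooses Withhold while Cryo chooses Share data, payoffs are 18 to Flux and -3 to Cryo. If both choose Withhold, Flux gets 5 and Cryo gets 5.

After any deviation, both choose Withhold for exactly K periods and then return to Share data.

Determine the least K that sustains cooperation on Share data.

IC: δ(1−δ^K)/(1−δ) ≥ (18−10)/(10−5) = 8/5.
With δ = 7/10: need 1 − δ^K ≥ 8/5·(1−7/10)/(7/10), i.e. δ^K ≤ 0.3143.
Since (7/10)^3 = 0.3430 and (7/10)^4 = 0.2401, the smallest such K is 4.

4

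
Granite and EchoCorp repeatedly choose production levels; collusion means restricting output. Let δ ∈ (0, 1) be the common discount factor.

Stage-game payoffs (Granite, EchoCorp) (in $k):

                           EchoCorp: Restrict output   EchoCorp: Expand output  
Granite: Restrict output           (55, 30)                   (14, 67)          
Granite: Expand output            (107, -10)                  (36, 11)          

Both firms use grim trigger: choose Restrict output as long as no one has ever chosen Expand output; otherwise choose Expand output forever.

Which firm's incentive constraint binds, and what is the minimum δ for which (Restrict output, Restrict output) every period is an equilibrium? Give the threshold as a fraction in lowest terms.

Granite: cooperation gives 55 each period; deviation gives 107 once then 36 forever.
  55/(1−δ) ≥ 107 + 36δ/(1−δ) ⇒ δ ≥ 52/71.
EchoCorp: cooperation gives 30 each period; deviation gives 67 once then 11 forever.
  δ ≥ 37/56.
Both must hold, so the binding constraint is Granite's: δ ≥ 52/71.

Granite; δ ≥ 52/71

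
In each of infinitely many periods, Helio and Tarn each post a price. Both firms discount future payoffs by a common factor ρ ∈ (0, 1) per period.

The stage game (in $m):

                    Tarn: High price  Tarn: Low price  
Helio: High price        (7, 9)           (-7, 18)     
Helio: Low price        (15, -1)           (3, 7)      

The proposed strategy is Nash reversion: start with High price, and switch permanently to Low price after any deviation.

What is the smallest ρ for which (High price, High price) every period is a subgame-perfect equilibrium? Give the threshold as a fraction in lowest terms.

9/11

For Helio: deviation gain 15−7 = 8, per-period punishment loss 7−3 = 4. IC gives ρ ≥ 8/12 = 2/3.
For Tarn: gain 9, loss 2 per period, so ρ ≥ 9/11.
The tighter constraint is Tarn's, so cooperation needs ρ ≥ 9/11.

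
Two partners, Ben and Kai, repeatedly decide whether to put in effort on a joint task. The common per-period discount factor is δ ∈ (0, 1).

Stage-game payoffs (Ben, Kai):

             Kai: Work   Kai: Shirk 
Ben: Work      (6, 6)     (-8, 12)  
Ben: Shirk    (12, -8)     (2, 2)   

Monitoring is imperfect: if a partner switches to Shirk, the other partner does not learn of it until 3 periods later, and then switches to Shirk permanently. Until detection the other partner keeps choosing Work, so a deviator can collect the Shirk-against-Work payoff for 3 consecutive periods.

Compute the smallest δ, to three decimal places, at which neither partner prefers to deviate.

0.843

Deviating for the 3 undetected periods gains 12−6 = 6 per period over cooperation, then loses 6−2 = 4 per period forever once punishment starts.
Gain: 6(1 + δ + … + δ^2); loss: 4·δ^3/(1−δ).
No profitable deviation ⇔ 6(1−δ^3) ≤ 4·δ^3, i.e. δ^3 ≥ 6/(6+4) = 3/5.
Hence δ ≥ (3/5)^(1/3) ≈ 0.843.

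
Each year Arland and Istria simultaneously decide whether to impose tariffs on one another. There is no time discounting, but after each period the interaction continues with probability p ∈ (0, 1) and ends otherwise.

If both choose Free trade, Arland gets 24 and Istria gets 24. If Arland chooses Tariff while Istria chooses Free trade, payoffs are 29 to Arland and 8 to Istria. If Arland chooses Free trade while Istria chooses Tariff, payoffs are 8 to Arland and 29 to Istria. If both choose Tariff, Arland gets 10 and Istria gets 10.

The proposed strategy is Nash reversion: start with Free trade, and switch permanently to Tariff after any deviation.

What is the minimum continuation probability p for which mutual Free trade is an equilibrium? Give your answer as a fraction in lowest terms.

5/19

Expected cooperation value is 24 + p·24 + p²·24 + … = 24/(1−p); deviation gives 29 + p·10/(1−p).
24 ≥ 29(1−p) + 10p ⇒ 19p ≥ 5 ⇒ p ≥ 5/19.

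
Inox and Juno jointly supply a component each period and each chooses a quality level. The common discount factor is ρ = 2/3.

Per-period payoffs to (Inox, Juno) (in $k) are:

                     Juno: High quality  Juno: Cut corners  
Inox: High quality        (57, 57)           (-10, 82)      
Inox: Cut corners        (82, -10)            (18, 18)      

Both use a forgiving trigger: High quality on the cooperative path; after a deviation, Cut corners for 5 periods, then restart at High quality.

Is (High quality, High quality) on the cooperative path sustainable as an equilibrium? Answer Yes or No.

IC: ρ+…+ρ^5 ≥ (82−57)/(57−18) = 25/39.
At ρ = 2/3: partial sum = 1.7366 ≥ 0.6410. Cooperation sustainable.

Yes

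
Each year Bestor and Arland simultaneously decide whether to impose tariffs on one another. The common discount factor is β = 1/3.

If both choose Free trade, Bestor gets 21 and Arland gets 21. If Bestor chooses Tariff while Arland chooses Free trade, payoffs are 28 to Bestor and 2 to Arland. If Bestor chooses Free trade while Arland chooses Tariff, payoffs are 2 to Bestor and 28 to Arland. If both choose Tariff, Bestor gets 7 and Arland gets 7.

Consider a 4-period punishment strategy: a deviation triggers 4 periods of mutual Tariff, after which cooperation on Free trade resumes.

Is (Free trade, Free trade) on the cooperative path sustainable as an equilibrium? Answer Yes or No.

No

IC: β+…+β^4 ≥ (28−21)/(21−7) = 1/2.
At β = 1/3: partial sum = 0.4938 < 0.5000. Cooperation not sustainable.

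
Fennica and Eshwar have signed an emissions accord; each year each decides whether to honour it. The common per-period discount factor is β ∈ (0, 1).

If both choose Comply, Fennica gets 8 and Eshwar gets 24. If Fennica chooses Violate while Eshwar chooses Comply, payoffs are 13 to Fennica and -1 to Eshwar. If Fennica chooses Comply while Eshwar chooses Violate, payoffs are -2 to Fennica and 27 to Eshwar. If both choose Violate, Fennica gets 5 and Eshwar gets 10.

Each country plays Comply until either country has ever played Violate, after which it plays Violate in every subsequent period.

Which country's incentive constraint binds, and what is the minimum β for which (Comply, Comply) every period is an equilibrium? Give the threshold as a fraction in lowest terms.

Fennica: cooperation gives 8 each period; deviation gives 13 once then 5 forever.
  8/(1−β) ≥ 13 + 5β/(1−β) ⇒ β ≥ 5/8.
Eshwar: cooperation gives 24 each period; deviation gives 27 once then 10 forever.
  β ≥ 3/17.
Both must hold, so the binding constraint is Fennica's: β ≥ 5/8.

Fennica; β ≥ 5/8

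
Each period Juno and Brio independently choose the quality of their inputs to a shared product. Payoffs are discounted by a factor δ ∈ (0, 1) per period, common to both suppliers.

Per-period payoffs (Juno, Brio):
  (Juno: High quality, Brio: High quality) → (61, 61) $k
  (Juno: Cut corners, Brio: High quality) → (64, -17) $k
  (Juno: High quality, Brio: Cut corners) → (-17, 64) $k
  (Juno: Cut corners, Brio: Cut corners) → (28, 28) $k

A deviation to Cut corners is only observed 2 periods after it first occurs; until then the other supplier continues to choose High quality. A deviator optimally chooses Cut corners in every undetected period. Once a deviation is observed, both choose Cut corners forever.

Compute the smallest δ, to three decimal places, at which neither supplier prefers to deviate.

Deviating for the 2 undetected periods gains 64−61 = 3 per period over cooperation, then loses 61−28 = 33 per period forever once punishment starts.
Gain: 3(1 + δ + … + δ^1); loss: 33·δ^2/(1−δ).
No profitable deviation ⇔ 3(1−δ^2) ≤ 33·δ^2, i.e. δ^2 ≥ 3/(3+33) = 1/12.
Hence δ ≥ (1/12)^(1/2) ≈ 0.289.

0.289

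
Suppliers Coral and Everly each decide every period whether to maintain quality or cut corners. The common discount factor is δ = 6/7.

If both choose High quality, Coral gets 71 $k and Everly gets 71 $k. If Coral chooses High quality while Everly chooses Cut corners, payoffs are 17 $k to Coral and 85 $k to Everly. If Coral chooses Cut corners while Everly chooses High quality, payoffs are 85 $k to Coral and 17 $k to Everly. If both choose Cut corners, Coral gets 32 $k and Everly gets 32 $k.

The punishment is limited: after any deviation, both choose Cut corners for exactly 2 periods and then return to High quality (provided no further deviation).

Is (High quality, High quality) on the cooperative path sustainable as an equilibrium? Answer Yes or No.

Yes

A one-shot deviation gives 85 now, then 32 for 2 periods, then back to 71.
Gain from deviating: (85−71) today; loss: (71−32) in each of the next 2 periods.
No-deviation condition: (71−32)(δ+…+δ^2) ≥ 85−71, i.e. δ+…+δ^2 ≥ 14/39.
At δ = 6/7: δ+…+δ^2 = 1.5918 ≥ 0.3590.
So cooperation is sustainable.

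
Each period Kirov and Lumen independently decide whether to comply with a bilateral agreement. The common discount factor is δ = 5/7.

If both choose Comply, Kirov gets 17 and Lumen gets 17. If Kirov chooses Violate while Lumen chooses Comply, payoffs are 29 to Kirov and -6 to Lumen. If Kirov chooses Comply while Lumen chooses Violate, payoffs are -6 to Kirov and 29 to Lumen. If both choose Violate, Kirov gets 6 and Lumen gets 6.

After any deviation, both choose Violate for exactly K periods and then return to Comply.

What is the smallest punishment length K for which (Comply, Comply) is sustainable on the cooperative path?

2

No profitable deviation requires (17−6)(δ+…+δ^K) ≥ 29−17, i.e. δ+…+δ^K ≥ 12/11 ≈ 1.0909.
With δ = 5/7, the partial sums are K=1: 0.7143, K=2: 1.2245.
K = 2 is the first length at which the sum reaches 1.0909.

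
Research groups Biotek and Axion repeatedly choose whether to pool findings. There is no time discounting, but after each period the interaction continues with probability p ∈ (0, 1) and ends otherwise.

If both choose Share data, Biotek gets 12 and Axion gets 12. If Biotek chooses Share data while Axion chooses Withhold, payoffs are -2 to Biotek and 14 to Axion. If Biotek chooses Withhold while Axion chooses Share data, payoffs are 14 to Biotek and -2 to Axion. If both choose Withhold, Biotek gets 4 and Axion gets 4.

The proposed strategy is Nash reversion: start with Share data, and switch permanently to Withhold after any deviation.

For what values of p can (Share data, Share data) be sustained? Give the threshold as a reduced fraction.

With no time discounting, the continuation probability p plays the role of the discount factor.
Grim-trigger IC: 12/(1−p) ≥ 14 + 4p/(1−p) ⇒ p ≥ (14−12)/(14−4) = 1/5.

1/5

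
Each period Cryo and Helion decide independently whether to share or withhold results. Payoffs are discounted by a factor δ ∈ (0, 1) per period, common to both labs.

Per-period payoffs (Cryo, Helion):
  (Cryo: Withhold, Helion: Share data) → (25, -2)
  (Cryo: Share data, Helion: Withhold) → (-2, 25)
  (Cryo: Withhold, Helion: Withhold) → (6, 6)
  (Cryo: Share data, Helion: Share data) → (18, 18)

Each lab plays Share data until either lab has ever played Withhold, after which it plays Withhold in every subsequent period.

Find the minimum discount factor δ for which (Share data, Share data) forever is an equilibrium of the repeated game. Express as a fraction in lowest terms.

7/19

Under grim trigger the critical discount factor is (T−C)/(T−P) with T = 25, C = 18, P = 6.
δ* = (25−18)/(25−6) = 7/19.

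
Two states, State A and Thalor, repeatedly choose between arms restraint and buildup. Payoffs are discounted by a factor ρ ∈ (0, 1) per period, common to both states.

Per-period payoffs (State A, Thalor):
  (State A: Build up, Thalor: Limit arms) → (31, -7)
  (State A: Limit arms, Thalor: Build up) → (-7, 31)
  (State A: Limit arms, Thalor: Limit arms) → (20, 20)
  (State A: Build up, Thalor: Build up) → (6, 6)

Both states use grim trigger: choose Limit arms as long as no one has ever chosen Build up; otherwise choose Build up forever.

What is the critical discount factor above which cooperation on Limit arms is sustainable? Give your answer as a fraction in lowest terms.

Under grim trigger the critical discount factor is (T−C)/(T−P) with T = 31, C = 20, P = 6.
ρ* = (31−20)/(31−6) = 11/25.

11/25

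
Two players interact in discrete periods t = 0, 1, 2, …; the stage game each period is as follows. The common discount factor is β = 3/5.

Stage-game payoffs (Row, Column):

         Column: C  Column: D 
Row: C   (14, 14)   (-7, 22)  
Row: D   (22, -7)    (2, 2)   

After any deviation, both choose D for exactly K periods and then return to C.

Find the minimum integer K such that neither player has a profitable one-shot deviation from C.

Need Σ_{k=1}^{K} β^k ≥ (22−14)/(14−2) = 0.6667 at β = 3/5.
At K = 1 the sum is 0.6000 < 0.6667; at K = 2 it is 0.9600 ≥ 0.6667.
So the minimum punishment length is K = 2.

2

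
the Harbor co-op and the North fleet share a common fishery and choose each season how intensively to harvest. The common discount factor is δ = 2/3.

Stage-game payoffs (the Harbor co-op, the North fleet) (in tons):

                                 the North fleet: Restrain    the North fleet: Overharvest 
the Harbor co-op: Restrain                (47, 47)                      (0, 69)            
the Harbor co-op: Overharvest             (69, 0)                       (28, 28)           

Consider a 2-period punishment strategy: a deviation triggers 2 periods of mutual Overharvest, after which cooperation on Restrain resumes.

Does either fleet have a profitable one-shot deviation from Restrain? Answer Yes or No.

Comparing payoff streams over the 3 periods until play realigns: cooperate → 47(1+δ+…+δ^2); deviate → 69 + 28(δ+…+δ^2).
Cooperation is sustained iff (47−28)(δ+…+δ^2) ≥ 69−47.
δ+…+δ^2 = 2/3·(1−(2/3)^2)/(1−2/3) = 1.1111, and (69−47)/(47−28) = 1.1579.
1.1111 < 1.1579, so cooperation is not sustainable.

Yes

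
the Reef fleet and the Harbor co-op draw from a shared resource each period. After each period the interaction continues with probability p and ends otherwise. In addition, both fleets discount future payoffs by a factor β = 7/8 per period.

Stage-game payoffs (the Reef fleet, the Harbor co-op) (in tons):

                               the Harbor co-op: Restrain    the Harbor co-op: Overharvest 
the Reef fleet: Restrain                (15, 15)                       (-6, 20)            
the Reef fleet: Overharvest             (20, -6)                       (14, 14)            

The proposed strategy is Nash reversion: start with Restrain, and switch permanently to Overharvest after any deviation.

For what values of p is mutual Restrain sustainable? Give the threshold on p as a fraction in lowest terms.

With continuation probability p and discount β, the effective per-period discount factor is βp.
Grim-trigger IC: βp ≥ (20−15)/(20−14) = 5/6.
So p ≥ (5/6)/(7/8) = 20/21.

20/21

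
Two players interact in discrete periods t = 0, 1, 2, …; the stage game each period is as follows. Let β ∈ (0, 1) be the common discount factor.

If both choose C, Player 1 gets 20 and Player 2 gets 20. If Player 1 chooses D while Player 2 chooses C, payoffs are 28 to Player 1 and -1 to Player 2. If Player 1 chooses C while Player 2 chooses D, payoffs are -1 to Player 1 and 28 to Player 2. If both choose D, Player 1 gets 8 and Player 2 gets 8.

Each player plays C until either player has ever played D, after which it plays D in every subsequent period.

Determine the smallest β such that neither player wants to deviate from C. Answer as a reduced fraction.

2/5

20/(1−β) ≥ 28 + 8β/(1−β)
20 ≥ 28 − 20β
β ≥ 8/20 = 2/5.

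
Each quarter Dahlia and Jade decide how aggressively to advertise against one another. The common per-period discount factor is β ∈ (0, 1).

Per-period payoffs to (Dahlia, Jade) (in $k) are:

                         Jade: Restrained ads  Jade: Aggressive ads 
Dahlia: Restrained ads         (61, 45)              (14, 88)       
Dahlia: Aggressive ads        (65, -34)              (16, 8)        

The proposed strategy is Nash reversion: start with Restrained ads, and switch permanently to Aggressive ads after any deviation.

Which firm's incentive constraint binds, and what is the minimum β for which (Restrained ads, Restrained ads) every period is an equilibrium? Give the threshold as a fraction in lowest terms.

Jade; β ≥ 43/80

For Dahlia: deviation gain 65−61 = 4, per-period punishment loss 61−16 = 45. IC gives β ≥ 4/49.
For Jade: gain 43, loss 37 per period, so β ≥ 43/80.
The tighter constraint is Jade's, so cooperation needs β ≥ 43/80.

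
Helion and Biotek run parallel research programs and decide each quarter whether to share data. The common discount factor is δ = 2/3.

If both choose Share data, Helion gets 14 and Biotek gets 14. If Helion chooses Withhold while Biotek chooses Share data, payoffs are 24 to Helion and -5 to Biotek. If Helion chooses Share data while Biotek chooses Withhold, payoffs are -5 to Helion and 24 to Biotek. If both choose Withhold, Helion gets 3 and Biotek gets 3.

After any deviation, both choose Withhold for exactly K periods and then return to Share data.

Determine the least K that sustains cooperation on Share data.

2

Need Σ_{k=1}^{K} δ^k ≥ (24−14)/(14−3) = 0.9091 at δ = 2/3.
At K = 1 the sum is 0.6667 < 0.9091; at K = 2 it is 1.1111 ≥ 0.9091.
So the minimum punishment length is K = 2.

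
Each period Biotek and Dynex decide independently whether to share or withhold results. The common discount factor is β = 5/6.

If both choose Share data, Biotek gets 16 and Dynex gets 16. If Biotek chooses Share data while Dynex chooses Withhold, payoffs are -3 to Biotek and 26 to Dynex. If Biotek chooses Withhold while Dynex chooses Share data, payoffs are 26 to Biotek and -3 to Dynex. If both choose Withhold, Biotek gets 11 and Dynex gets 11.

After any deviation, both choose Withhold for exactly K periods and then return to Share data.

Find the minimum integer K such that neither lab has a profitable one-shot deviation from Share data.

IC: β(1−β^K)/(1−β) ≥ (26−16)/(16−11) = 2.
With β = 5/6: need 1 − β^K ≥ 2·(1−5/6)/(5/6), i.e. β^K ≤ 0.6000.
Since (5/6)^2 = 0.6944 and (5/6)^3 = 0.5787, the smallest such K is 3.

3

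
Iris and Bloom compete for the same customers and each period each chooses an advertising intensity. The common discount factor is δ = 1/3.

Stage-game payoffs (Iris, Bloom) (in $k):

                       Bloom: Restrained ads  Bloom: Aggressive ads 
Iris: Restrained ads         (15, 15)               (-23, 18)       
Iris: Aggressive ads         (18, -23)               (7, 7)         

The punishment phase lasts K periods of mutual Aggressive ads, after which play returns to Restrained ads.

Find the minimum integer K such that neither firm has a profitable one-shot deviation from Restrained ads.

Need Σ_{k=1}^{K} δ^k ≥ (18−15)/(15−7) = 0.3750 at δ = 1/3.
At K = 1 the sum is 0.3333 < 0.3750; at K = 2 it is 0.4444 ≥ 0.3750.
So the minimum punishment length is K = 2.

2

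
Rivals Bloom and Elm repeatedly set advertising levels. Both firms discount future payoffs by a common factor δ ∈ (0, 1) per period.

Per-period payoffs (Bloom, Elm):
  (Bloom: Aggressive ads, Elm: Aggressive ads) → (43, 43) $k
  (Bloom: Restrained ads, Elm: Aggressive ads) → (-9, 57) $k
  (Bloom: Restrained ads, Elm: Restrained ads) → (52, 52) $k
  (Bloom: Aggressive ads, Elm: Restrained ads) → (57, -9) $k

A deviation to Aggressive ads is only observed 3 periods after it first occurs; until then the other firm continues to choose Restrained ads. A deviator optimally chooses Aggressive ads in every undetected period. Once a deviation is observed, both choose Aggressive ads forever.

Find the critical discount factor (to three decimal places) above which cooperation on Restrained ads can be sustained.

0.709

A deviator earns 57 for 3 periods, then 43 forever; cooperating earns 52 forever. Multiplying the IC by (1−δ):
52 ≥ 57(1−δ^3) + 43δ^3, so 14·δ^3 ≥ 5 and δ^3 ≥ 5/14.
δ ≥ (5/14)^(1/3) ≈ 0.709.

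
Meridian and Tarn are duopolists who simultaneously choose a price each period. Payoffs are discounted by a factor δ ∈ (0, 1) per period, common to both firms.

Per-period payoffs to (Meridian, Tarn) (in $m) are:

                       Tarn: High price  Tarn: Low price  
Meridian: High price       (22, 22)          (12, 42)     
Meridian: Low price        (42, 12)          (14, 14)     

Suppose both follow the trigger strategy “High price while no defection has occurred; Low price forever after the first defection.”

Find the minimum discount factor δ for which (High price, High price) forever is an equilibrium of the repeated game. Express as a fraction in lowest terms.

22/(1−δ) ≥ 42 + 14δ/(1−δ)
22 ≥ 42 − 28δ
δ ≥ 20/28 = 5/7.

5/7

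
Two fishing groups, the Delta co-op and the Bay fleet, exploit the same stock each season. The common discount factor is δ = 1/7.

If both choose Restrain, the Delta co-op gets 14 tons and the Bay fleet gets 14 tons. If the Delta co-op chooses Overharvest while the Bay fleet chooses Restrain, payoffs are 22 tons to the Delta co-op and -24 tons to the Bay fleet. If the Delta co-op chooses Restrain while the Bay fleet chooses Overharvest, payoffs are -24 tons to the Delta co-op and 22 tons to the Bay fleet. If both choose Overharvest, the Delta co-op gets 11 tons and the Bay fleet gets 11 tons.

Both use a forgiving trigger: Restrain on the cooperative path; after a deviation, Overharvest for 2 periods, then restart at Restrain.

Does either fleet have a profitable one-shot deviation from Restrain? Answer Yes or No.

A one-shot deviation gives 22 now, then 11 for 2 periods, then back to 14.
Gain from deviating: (22−14) today; loss: (14−11) in each of the next 2 periods.
No-deviation condition: (14−11)(δ+…+δ^2) ≥ 22−14, i.e. δ+…+δ^2 ≥ 8/3.
At δ = 1/7: δ+…+δ^2 = 0.1633 < 2.6667.
So cooperation is not sustainable.

Yes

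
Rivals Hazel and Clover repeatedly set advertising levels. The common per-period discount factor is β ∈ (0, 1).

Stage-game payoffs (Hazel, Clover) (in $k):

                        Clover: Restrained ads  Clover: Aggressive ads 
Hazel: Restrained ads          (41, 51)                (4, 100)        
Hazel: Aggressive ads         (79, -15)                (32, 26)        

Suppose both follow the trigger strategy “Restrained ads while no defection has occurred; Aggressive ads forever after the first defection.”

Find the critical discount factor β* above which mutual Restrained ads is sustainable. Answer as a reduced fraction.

Hazel's threshold: (79−41)/(79−32) = 38/47.
Clover's threshold: (100−51)/(100−26) = 49/74.
38/47 > 49/74, so Hazel binds and β* = 38/47.

38/47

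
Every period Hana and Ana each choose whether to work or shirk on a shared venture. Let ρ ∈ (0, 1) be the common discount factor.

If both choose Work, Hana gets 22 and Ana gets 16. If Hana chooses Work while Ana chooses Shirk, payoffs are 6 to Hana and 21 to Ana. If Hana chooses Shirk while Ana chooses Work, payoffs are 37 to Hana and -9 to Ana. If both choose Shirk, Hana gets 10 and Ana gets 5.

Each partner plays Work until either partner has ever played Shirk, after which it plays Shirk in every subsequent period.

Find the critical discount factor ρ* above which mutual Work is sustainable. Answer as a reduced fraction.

Hana's threshold: (37−22)/(37−10) = 5/9.
Ana's threshold: (21−16)/(21−5) = 5/16.
5/9 > 5/16, so Hana binds and ρ* = 5/9.

5/9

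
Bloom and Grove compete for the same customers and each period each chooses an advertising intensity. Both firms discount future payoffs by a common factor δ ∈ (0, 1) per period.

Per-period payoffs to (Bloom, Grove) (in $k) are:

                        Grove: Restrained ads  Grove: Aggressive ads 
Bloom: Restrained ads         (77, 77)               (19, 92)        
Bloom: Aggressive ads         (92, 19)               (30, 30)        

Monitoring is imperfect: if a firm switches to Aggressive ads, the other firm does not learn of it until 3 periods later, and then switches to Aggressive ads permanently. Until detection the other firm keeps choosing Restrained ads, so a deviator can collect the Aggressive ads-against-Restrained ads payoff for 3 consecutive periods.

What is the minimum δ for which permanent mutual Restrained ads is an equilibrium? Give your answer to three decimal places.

0.623

A deviator earns 92 for 3 periods, then 30 forever; cooperating earns 77 forever. Multiplying the IC by (1−δ):
77 ≥ 92(1−δ^3) + 30δ^3, so 62·δ^3 ≥ 15 and δ^3 ≥ 15/62.
δ ≥ (15/62)^(1/3) ≈ 0.623.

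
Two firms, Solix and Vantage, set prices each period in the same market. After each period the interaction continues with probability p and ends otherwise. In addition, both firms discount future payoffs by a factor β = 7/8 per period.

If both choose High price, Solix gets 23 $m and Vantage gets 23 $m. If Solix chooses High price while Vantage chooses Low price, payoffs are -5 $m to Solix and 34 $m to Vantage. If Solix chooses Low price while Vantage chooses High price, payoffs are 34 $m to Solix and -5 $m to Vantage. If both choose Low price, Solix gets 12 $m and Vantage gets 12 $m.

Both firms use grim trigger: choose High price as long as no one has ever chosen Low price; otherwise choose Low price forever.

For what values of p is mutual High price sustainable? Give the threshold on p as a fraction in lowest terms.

With continuation probability p and discount β, the effective per-period discount factor is βp.
Grim-trigger IC: βp ≥ (34−23)/(34−12) = 1/2.
So p ≥ (1/2)/(7/8) = 4/7.

4/7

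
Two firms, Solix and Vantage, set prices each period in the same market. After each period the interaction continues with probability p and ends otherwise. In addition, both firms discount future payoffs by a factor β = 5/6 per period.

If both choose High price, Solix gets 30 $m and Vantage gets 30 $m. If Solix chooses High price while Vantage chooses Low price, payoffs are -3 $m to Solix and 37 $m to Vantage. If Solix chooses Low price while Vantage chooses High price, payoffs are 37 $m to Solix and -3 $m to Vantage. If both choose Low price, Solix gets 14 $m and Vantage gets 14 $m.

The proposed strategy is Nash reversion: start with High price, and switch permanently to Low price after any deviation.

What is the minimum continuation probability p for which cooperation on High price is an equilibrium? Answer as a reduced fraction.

42/115

With continuation probability p and discount β, the effective per-period discount factor is βp.
Grim-trigger IC: βp ≥ (37−30)/(37−14) = 7/23.
So p ≥ (7/23)/(5/6) = 42/115.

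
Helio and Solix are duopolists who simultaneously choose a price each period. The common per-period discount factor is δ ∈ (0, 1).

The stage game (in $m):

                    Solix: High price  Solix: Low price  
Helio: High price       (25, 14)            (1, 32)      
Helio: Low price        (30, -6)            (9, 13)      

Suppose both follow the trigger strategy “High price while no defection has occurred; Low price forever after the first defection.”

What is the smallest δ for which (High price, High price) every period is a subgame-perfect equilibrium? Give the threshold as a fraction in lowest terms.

For Helio: deviation gain 30−25 = 5, per-period punishment loss 25−9 = 16. IC gives δ ≥ 5/21.
For Solix: gain 18, loss 1 per period, so δ ≥ 18/19.
The tighter constraint is Solix's, so cooperation needs δ ≥ 18/19.

18/19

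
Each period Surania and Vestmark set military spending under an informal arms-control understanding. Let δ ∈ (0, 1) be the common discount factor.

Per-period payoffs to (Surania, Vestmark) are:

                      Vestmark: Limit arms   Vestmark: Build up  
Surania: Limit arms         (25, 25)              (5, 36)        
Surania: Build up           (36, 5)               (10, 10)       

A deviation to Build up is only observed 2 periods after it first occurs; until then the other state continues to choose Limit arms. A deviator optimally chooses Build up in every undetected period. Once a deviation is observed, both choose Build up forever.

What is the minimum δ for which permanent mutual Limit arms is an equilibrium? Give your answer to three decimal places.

0.650

A deviator earns 36 for 2 periods, then 10 forever; cooperating earns 25 forever. Multiplying the IC by (1−δ):
25 ≥ 36(1−δ^2) + 10δ^2, so 26·δ^2 ≥ 11 and δ^2 ≥ 11/26.
δ ≥ (11/26)^(1/2) ≈ 0.650.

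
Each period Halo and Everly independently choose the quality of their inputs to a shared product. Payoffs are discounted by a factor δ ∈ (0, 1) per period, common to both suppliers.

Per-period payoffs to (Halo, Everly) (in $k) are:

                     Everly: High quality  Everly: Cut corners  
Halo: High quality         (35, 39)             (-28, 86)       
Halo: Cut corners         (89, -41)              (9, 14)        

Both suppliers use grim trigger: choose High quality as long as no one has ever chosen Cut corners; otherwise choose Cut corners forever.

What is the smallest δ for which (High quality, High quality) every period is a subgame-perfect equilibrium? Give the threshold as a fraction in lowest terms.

For Halo: deviation gain 89−35 = 54, per-period punishment loss 35−9 = 26. IC gives δ ≥ 54/80 = 27/40.
For Everly: gain 47, loss 25 per period, so δ ≥ 47/72.
The tighter constraint is Halo's, so cooperation needs δ ≥ 27/40.

27/40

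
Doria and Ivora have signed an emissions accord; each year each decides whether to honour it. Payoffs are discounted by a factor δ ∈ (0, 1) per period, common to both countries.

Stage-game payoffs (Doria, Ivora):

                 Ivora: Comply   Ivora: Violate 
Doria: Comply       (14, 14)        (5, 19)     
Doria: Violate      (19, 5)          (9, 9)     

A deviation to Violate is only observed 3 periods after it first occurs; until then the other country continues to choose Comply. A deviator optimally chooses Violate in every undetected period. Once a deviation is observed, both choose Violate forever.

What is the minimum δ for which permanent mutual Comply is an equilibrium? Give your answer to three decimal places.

The best deviation is to choose Violate for all 3 undetected periods, earning 19 each, then 9 forever once detected.
Deviation value: 19(1−δ^3)/(1−δ) + 9δ^3/(1−δ); cooperation value: 14/(1−δ).
IC: 14 ≥ 19(1−δ^3) + 9δ^3 = 19 − 10δ^3.
So δ^3 ≥ 5/10 = 1/2, giving δ ≥ (1/2)^(1/3) ≈ 0.794.

0.794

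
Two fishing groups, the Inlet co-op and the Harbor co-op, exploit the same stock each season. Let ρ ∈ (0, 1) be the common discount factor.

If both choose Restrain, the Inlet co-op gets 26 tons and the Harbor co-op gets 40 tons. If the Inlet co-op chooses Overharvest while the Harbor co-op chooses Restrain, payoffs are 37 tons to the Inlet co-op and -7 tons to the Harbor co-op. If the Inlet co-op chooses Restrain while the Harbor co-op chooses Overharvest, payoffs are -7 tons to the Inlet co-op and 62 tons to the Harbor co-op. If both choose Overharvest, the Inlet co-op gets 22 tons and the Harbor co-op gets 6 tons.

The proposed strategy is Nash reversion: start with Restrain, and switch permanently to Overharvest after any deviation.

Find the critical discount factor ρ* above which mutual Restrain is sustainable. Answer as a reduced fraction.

For the Inlet co-op: deviation gain 37−26 = 11, per-period punishment loss 26−22 = 4. IC gives ρ ≥ 11/15.
For the Harbor co-op: gain 22, loss 34 per period, so ρ ≥ 22/56 = 11/28.
The tighter constraint is the Inlet co-op's, so cooperation needs ρ ≥ 11/15.

11/15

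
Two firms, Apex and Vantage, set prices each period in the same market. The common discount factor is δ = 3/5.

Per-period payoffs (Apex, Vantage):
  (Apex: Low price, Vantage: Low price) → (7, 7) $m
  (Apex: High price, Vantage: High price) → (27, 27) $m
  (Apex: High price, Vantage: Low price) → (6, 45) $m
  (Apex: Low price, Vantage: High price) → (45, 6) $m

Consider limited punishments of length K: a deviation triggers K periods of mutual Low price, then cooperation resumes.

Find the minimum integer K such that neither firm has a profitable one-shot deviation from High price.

2

No profitable deviation requires (27−7)(δ+…+δ^K) ≥ 45−27, i.e. δ+…+δ^K ≥ 9/10 ≈ 0.9000.
With δ = 3/5, the partial sums are K=1: 0.6000, K=2: 0.9600.
K = 2 is the first length at which the sum reaches 0.9000.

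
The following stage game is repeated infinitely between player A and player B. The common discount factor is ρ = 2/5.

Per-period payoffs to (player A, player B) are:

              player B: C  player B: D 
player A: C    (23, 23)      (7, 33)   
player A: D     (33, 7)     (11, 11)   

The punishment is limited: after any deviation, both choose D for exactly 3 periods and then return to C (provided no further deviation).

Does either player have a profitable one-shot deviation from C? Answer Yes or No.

Yes

A one-shot deviation gives 33 now, then 11 for 3 periods, then back to 23.
Gain from deviating: (33−23) today; loss: (23−11) in each of the next 3 periods.
No-deviation condition: (23−11)(ρ+…+ρ^3) ≥ 33−23, i.e. ρ+…+ρ^3 ≥ 5/6.
At ρ = 2/5: ρ+…+ρ^3 = 0.6240 < 0.8333.
So cooperation is not sustainable.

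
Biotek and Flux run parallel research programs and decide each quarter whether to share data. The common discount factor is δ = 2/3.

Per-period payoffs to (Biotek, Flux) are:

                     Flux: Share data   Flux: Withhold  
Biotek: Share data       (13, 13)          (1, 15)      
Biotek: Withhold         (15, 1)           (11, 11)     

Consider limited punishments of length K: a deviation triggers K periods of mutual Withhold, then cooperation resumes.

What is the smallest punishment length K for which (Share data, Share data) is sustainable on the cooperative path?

2

IC: δ(1−δ^K)/(1−δ) ≥ (15−13)/(13−11) = 1.
With δ = 2/3: need 1 − δ^K ≥ 1·(1−2/3)/(2/3), i.e. δ^K ≤ 0.5000.
Since (2/3)^1 = 0.6667 and (2/3)^2 = 0.4444, the smallest such K is 2.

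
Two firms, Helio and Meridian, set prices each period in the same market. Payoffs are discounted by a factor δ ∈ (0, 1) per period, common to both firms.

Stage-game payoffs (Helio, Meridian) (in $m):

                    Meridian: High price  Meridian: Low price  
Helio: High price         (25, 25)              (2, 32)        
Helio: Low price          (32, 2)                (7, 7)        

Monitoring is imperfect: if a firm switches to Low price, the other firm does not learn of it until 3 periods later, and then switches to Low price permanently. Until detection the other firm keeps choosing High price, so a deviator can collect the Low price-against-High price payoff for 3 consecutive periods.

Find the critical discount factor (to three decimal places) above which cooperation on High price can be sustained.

0.654

A deviator earns 32 for 3 periods, then 7 forever; cooperating earns 25 forever. Multiplying the IC by (1−δ):
25 ≥ 32(1−δ^3) + 7δ^3, so 25·δ^3 ≥ 7 and δ^3 ≥ 7/25.
δ ≥ (7/25)^(1/3) ≈ 0.654.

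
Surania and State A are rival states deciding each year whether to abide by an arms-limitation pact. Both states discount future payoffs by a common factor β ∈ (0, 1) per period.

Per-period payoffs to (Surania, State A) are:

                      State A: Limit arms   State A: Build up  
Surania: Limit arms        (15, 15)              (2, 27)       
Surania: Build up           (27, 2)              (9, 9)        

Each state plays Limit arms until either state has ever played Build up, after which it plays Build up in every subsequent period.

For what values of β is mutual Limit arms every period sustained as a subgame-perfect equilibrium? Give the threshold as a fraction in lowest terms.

One-period gain from deviating is 27 − 15 = 12. The loss is 15 − 9 = 6 in every subsequent period, with present value 6·β/(1−β).
Deviation is unprofitable when 6·β/(1−β) ≥ 12, i.e. β/(1−β) ≥ 2.
Equivalently β ≥ 12/(12+6) = 2/3.

2/3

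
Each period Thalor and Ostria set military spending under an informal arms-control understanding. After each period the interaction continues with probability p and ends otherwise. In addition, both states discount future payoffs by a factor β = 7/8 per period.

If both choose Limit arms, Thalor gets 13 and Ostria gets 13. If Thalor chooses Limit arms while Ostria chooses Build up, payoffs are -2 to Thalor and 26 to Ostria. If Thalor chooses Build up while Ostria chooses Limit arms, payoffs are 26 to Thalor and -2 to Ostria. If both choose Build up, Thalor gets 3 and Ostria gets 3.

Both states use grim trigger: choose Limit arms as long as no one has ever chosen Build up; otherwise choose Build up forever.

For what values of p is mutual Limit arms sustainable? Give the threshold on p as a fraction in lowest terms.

104/161

With continuation probability p and discount β, the effective per-period discount factor is βp.
Grim-trigger IC: βp ≥ (26−13)/(26−3) = 13/23.
So p ≥ (13/23)/(7/8) = 104/161.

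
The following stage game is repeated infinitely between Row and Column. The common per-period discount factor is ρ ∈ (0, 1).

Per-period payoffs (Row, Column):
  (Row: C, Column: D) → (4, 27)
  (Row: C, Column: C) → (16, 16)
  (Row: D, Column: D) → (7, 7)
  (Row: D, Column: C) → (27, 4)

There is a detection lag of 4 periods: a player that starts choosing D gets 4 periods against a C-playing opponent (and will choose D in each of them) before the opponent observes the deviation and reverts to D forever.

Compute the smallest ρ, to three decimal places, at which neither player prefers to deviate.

0.861

A deviator earns 27 for 4 periods, then 7 forever; cooperating earns 16 forever. Multiplying the IC by (1−ρ):
16 ≥ 27(1−ρ^4) + 7ρ^4, so 20·ρ^4 ≥ 11 and ρ^4 ≥ 11/20.
ρ ≥ (11/20)^(1/4) ≈ 0.861.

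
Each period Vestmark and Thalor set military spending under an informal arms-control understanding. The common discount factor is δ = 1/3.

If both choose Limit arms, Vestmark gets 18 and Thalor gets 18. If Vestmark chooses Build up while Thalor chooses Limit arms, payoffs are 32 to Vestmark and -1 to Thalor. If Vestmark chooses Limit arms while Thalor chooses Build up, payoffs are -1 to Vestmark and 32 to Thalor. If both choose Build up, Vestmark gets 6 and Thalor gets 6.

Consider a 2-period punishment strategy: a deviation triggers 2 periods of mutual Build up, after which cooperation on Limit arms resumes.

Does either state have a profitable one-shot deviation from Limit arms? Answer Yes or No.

Comparing payoff streams over the 3 periods until play realigns: cooperate → 18(1+δ+…+δ^2); deviate → 32 + 6(δ+…+δ^2).
Cooperation is sustained iff (18−6)(δ+…+δ^2) ≥ 32−18.
δ+…+δ^2 = 1/3·(1−(1/3)^2)/(1−1/3) = 0.4444, and (32−18)/(18−6) = 1.1667.
0.4444 < 1.1667, so cooperation is not sustainable.

Yes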